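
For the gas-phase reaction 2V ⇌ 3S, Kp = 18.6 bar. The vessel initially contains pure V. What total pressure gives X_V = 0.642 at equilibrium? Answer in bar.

Take 1 mol V as basis and let X be its fractional conversion, so ξ = 0.5X.
At extent ξ: n_V = 1 − X; n_S = 1.5X.
Summing: n_T = 1 + 0.5X.
Kp = p_S^3 / (p_V^2) with p_i = (n_i/n_T)·P.
At X = 0.642: the mole-fraction product g(X) = Π y_i^ν_i = 5.275. Since Kp = g(X)·P^{1}, P = (Kp/g)^(1/1) = (18.6/5.275)^(1/1) = 3.53 bar.

P = 3.53 bar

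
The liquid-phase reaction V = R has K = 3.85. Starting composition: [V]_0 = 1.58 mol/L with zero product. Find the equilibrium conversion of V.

Let X = conversion of V; extent ξ = 1.58·X mol/L.
Concentrations: [V] = 1.58 − 1.58X; [R] = 1.58X.
K = [R] / ([V]).
Solving K = 3.85 for X ∈ (0,1): X = 0.794.

X = 0.794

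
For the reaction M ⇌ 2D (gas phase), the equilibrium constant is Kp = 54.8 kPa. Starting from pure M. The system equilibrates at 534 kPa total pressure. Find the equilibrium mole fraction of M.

y_M = 0.727

Basis: 1 mol M initially; let X = conversion of M. Extent ξ = X.
Moles: n_M = 1 − X; n_D = 2X.
Total moles n_T = 1 + X.
Mole fractions y_i = n_i/n_T; Kp = p_D^2 / (p_M) with p_i = y_i·P.
Substituting and setting equal to 54.8 kPa gives a polynomial in X; the root in (0,1) is X = 0.158.
Then n_M = 0.842, n_T = 1.16, so y_M = 0.727.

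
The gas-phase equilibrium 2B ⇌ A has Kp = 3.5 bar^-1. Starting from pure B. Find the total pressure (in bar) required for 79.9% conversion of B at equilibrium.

Let X = conversion of B (basis 1 mol B); extent of reaction ξ = 0.5X.
Moles: n_B = 1 − X; n_A = 0.5X.
n_T = Σnᵢ = 1 − 0.5X.
Kp = p_A / (p_B^2) with p_i = (n_i/n_T)·P.
At X = 0.799: the mole-fraction product g(X) = Π y_i^ν_i = 5.938. Since Kp = g(X)·P^{-1}, P = (g/Kp)^(1/1) = (5.938/3.5)^(1/1) = 1.7 bar.

P = 1.7 bar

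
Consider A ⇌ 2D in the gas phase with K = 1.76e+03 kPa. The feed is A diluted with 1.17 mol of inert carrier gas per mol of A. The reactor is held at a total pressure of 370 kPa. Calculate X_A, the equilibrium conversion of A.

Take 1 mol A as basis and let X be its fractional conversion, so ξ = X.
Species balance: n_A = 1 − X; n_D = 2X; n_I = 1.17 (inert).
n_T = Σnᵢ = 2.17 + X.
Mole fractions y_i = n_i/n_T; K = p_D^2 / (p_A) with p_i = y_i·P.
This yields a degree-2 equation in X; solving on (0,1), X = 0.813.

X = 0.813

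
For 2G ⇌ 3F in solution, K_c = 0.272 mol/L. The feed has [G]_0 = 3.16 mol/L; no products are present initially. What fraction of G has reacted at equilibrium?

X = 0.244

Let X = conversion of G; extent ξ = 3.16X/2 mol/L.
Concentrations: [G] = 3.16 − 3.16X; [F] = 4.74X.
K_c = [F]^3 / ([G]^2).
Solving K_c = 0.272 for X ∈ (0,1): X = 0.244.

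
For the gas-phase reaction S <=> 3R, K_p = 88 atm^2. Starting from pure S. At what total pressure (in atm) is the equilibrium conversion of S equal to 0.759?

P = 3.37 atm

Let X = conversion of S (basis 1 mol S); extent of reaction ξ = X.
Mole table: n_S = 1 − X; n_R = 3X.
Total moles n_T = 1 + 2X.
K_p = p_R^3 / (p_S) with p_i = (n_i/n_T)·P.
At X = 0.759: the mole-fraction product g(X) = Π y_i^ν_i = 7.726. Since K_p = g(X)·P^{2}, P = (K_p/g)^(1/2) = (88/7.726)^(1/2) = 3.37 atm.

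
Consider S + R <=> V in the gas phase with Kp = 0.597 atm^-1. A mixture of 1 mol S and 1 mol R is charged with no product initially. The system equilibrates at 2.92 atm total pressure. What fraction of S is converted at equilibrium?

X = 0.396

Let X = conversion of S (basis 1 mol S); extent of reaction ξ = X.
Species balance: n_S = 1 − X; n_R = 1 − X; n_V = X.
n_T = Σnᵢ = 2 − X.
Mole fractions y_i = n_i/n_T; Kp = p_V / (p_S p_R) with p_i = y_i·P.
Equating to 0.597 atm^-1 and solving on 0 < X < 1: X = 0.396.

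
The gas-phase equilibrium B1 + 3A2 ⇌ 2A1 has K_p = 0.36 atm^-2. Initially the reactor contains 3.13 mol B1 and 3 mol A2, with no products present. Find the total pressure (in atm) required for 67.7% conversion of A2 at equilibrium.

Basis: 3 mol A2 initially; let X = conversion of A2. Extent ξ = X.
Moles: n_B1 = 3.13 − X; n_A2 = 3 − 3X; n_A1 = 2X.
Summing: n_T = 6.13 − 2X.
K_p = p_A1^2 / (p_B1 p_A2^3) with p_i = (n_i/n_T)·P.
At X = 0.677: the mole-fraction product g(X) = Π y_i^ν_i = 18.74. Since K_p = g(X)·P^{-2}, P = (g/K_p)^(1/2) = (18.74/0.36)^(1/2) = 7.21 atm.

P = 7.21 atm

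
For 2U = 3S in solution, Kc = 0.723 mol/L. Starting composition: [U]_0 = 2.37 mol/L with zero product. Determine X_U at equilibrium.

Let X = conversion of U; extent ξ = 2.37X/2 mol/L.
Concentrations: [U] = 2.37 − 2.37X; [S] = 3.56X.
Kc = [S]^3 / ([U]^2).
Equating to 0.723 mol/L: the physical root is X = 0.340.

X = 0.340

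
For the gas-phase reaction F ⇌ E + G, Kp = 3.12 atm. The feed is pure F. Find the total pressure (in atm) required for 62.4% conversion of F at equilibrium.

P = 4.89 atm

Take 1 mol F as basis and let X be its fractional conversion, so ξ = X.
Species balance: n_F = 1 − X; n_E = X; n_G = X.
Total moles n_T = 1 + X.
Kp = p_E p_G / (p_F) with p_i = (n_i/n_T)·P.
At X = 0.624: the mole-fraction product g(X) = Π y_i^ν_i = 0.6377. Since Kp = g(X)·P^{1}, P = (Kp/g)^(1/1) = (3.12/0.6377)^(1/1) = 4.89 atm.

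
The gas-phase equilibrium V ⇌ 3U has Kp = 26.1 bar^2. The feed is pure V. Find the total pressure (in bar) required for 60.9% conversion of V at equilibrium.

P = 2.87 bar

Basis: 1 mol V initially; let X = conversion of V. Extent ξ = X.
Mole table: n_V = 1 − X; n_U = 3X.
Total moles n_T = 1 + 2X.
Kp = p_U^3 / (p_V) with p_i = (n_i/n_T)·P.
At X = 0.609: the mole-fraction product g(X) = Π y_i^ν_i = 3.17. Since Kp = g(X)·P^{2}, P = (Kp/g)^(1/2) = (26.1/3.17)^(1/2) = 2.87 bar.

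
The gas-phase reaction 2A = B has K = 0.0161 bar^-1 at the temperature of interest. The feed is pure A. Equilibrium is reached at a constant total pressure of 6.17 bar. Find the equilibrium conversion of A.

X = 0.154

Let X = conversion of A (basis 1 mol A); extent of reaction ξ = 0.5X.
Mole table: n_A = 1 − X; n_B = 0.5X.
Summing: n_T = 1 − 0.5X.
With p_i = (n_i/n_T)P, K = p_B / (p_A^2).
Equating to 0.0161 bar^-1 and solving on 0 < X < 1: X = 0.154.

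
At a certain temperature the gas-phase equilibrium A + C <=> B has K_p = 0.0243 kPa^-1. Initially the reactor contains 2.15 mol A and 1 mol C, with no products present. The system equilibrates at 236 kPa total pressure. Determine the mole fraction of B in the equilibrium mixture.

Let X = conversion of C (basis 1 mol C); extent of reaction ξ = X.
Species balance: n_A = 2.15 − X; n_C = 1 − X; n_B = X.
n_T = Σnᵢ = 3.15 − X.
y_i = n_i/n_T, p_i = y_i·P. K_p = p_B / (p_A p_C).
Substituting and setting equal to 0.0243 kPa^-1 gives a polynomial in X; the root in (0,1) is X = 0.769.
Then n_B = 0.769, n_T = 2.38, so y_B = 0.323.

y_B = 0.323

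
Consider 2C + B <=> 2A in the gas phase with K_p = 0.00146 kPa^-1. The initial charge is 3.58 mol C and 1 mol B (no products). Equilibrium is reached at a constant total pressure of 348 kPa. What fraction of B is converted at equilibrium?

Let X = conversion of B (basis 1 mol B); extent of reaction ξ = X.
Species balance: n_C = 3.58 − 2X; n_B = 1 − X; n_A = 2X.
Total moles n_T = 4.58 − X.
y_i = n_i/n_T, p_i = y_i·P. K_p = p_A^2 / (p_C^2 p_B).
Setting this equal to 0.00146 kPa^-1 and taking the physical root (0 < X < 1) gives X = 0.384.

X = 0.384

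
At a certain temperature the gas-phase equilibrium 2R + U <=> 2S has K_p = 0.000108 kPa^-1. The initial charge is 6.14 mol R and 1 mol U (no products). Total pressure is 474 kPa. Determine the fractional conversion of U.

X = 0.217

Basis: 1 mol U initially; let X = conversion of U. Extent ξ = X.
Moles: n_R = 6.14 − 2X; n_U = 1 − X; n_S = 2X.
Total moles n_T = 7.14 − X.
With p_i = (n_i/n_T)P, K_p = p_S^2 / (p_R^2 p_U).
Substituting and setting equal to 0.000108 kPa^-1 gives a polynomial in X; the root in (0,1) is X = 0.217.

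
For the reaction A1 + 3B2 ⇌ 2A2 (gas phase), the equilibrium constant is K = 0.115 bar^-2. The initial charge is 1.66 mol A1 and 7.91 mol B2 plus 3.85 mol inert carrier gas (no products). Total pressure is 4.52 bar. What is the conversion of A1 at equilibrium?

Let X = conversion of A1 (basis 1.66 mol A1); extent of reaction ξ = 1.66X.
Species balance: n_A1 = 1.66 − 1.66X; n_B2 = 7.91 − 4.98X; n_A2 = 3.32X; n_I = 3.85 (inert).
Total moles n_T = 13.4 − 3.32X.
y_i = n_i/n_T, p_i = y_i·P. K = p_A2^2 / (p_A1 p_B2^3).
Substituting and setting equal to 0.115 bar^-2 gives a polynomial in X; the root in (0,1) is X = 0.475.

X = 0.475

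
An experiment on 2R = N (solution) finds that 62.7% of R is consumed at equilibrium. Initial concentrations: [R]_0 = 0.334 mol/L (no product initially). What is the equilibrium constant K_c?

K_c = 6.75 L/mol

Let X = conversion of R.
Concentrations: [R] = 0.334 − 0.334X; [N] = 0.167X.
At X = 0.627: [R] = 0.125, [N] = 0.105.
K_c = [N] / ([R]^2) = 6.75 L/mol.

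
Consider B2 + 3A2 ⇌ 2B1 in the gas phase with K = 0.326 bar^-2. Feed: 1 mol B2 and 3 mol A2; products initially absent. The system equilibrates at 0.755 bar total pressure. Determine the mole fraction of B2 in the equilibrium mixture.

Basis: 1 mol B2 initially; let X = conversion of B2. Extent ξ = X.
Species balance: n_B2 = 1 − X; n_A2 = 3 − 3X; n_B1 = 2X.
Total moles n_T = 4 − 2X.
With p_i = (n_i/n_T)P, K = p_B1^2 / (p_B2 p_A2^3).
Equating to 0.326 bar^-2 and solving on 0 < X < 1: X = 0.199.
Then n_B2 = 0.801, n_T = 3.6, so y_B2 = 0.222.

y_B2 = 0.222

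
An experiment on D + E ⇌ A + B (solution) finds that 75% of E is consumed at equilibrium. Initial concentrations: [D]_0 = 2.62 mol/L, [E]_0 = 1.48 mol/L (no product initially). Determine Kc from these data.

Kc = 2.21

Let X = conversion of E.
Concentrations: [D] = 2.62 − 1.48X; [E] = 1.48 − 1.48X; [A] = 1.48X; [B] = 1.48X.
At X = 0.75: [D] = 1.51, [E] = 0.37, [A] = 1.11, [B] = 1.11.
Kc = [A] [B] / ([D] [E]) = 2.21.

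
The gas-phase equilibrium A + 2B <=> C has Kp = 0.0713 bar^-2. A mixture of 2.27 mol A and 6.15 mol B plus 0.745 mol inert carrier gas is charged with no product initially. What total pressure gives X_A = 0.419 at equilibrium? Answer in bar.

P = 5.44 bar

Take 2.27 mol A as basis and let X be its fractional conversion, so ξ = 2.27X.
Moles: n_A = 2.27 − 2.27X; n_B = 6.15 − 4.54X; n_C = 2.27X; n_I = 0.745 (inert).
n_T = Σnᵢ = 9.16 − 4.54X.
Kp = p_C / (p_A p_B^2) with p_i = (n_i/n_T)·P.
At X = 0.419: the mole-fraction product g(X) = Π y_i^ν_i = 2.108. Since Kp = g(X)·P^{-2}, P = (g/Kp)^(1/2) = (2.108/0.0713)^(1/2) = 5.44 bar.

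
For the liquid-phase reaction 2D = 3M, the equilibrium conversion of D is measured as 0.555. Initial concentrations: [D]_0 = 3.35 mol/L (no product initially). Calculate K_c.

K_c = 9.76 mol/L

Let X = conversion of D.
Concentrations: [D] = 3.35 − 3.35X; [M] = 5.03X.
At X = 0.555: [D] = 1.49, [M] = 2.79.
K_c = [M]^3 / ([D]^2) = 9.76 mol/L.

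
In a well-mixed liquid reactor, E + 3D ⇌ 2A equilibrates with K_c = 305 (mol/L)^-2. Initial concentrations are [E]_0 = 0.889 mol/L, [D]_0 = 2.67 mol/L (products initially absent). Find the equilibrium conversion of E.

Let X = conversion of E; extent ξ = 0.889·X mol/L.
Concentrations: [E] = 0.889 − 0.889X; [D] = 2.67 − 2.67X; [A] = 1.78X.
K_c = [A]^2 / ([E] [D]^3).
Solving K_c = 305 for X ∈ (0,1): X = 0.855.

X = 0.855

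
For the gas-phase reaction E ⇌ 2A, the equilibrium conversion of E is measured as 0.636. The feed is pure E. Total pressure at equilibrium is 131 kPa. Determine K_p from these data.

K_p = 356 kPa

Basis: 1 mol E initially; let X = conversion of E. Extent ξ = X.
At extent ξ: n_E = 1 − X; n_A = 2X.
Total moles n_T = 1 + X.
At X = 0.636: n_E = 0.364, n_A = 1.27, n_T = 1.64.
p_i = (n_i/n_T)·P. K_p = p_A^2 / (p_E) = 356 kPa.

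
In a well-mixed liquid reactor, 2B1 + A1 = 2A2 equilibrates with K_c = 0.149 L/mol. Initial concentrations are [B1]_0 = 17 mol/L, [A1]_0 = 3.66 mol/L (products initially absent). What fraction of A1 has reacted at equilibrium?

X = 0.682

Let X = conversion of A1; extent ξ = 3.66·X mol/L.
Concentrations: [B1] = 17 − 7.32X; [A1] = 3.66 − 3.66X; [A2] = 7.32X.
K_c = [A2]^2 / ([B1]^2 [A1]).
Solving K_c = 0.149 for X ∈ (0,1): X = 0.682.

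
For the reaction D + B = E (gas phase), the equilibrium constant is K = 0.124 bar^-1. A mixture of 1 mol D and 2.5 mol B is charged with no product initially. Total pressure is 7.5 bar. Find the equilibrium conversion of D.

X = 0.387

Take 1 mol D as basis and let X be its fractional conversion, so ξ = X.
Mole table: n_D = 1 − X; n_B = 2.5 − X; n_E = X.
n_T = Σnᵢ = 3.5 − X.
With p_i = (n_i/n_T)P, K = p_E / (p_D p_B).
Substituting and setting equal to 0.124 bar^-1 gives a polynomial in X; the root in (0,1) is X = 0.387.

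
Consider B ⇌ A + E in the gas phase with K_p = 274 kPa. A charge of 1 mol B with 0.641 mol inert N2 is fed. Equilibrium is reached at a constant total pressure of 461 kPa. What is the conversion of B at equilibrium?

Take 1 mol B as basis and let X be its fractional conversion, so ξ = X.
Moles: n_B = 1 − X; n_A = X; n_E = X; n_I = 0.641 (inert).
n_T = Σnᵢ = 1.64 + X.
With p_i = (n_i/n_T)P, K_p = p_A p_E / (p_B).
Substituting and setting equal to 274 kPa gives a polynomial in X; the root in (0,1) is X = 0.672.

X = 0.672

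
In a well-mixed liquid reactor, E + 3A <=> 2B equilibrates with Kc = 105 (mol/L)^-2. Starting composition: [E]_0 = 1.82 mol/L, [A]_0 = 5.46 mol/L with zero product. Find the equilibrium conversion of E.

Let X = conversion of E; extent ξ = 1.82·X mol/L.
Concentrations: [E] = 1.82 − 1.82X; [A] = 5.46 − 5.46X; [B] = 3.64X.
Kc = [B]^2 / ([E] [A]^3).
Equating to 105 (mol/L)^-2: the physical root is X = 0.866.

X = 0.866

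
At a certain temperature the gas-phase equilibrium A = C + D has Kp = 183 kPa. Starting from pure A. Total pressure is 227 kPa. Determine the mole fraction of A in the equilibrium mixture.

y_A = 0.199

Let X = conversion of A (basis 1 mol A); extent of reaction ξ = X.
Species balance: n_A = 1 − X; n_C = X; n_D = X.
n_T = Σnᵢ = 1 + X.
With p_i = (n_i/n_T)P, Kp = p_C p_D / (p_A).
Setting this equal to 183 kPa and taking the physical root (0 < X < 1) gives X = 0.668.
Then n_A = 0.332, n_T = 1.67, so y_A = 0.199.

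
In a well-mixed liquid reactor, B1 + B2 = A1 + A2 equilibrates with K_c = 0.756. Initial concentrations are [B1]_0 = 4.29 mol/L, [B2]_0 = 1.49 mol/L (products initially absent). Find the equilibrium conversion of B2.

Let X = conversion of B2; extent ξ = 1.49·X mol/L.
Concentrations: [B1] = 4.29 − 1.49X; [B2] = 1.49 − 1.49X; [A1] = 1.49X; [A2] = 1.49X.
K_c = [A1] [A2] / ([B1] [B2]).
Solving K_c = 0.756 for X ∈ (0,1): X = 0.701.

X = 0.701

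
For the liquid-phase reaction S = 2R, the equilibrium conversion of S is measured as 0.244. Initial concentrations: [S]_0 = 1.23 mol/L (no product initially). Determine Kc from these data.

Kc = 0.387 mol/L

Let X = conversion of S.
Concentrations: [S] = 1.23 − 1.23X; [R] = 2.46X.
At X = 0.244: [S] = 0.93, [R] = 0.6.
Kc = [R]^2 / ([S]) = 0.387 mol/L.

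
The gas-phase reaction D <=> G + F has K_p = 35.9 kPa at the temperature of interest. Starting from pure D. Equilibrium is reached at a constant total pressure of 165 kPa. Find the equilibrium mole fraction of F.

Basis: 1 mol D initially; let X = conversion of D. Extent ξ = X.
Mole table: n_D = 1 − X; n_G = X; n_F = X.
Total moles n_T = 1 + X.
With p_i = (n_i/n_T)P, K_p = p_G p_F / (p_D).
Equating to 35.9 kPa and solving on 0 < X < 1: X = 0.423.
Then n_F = 0.423, n_T = 1.42, so y_F = 0.297.

y_F = 0.297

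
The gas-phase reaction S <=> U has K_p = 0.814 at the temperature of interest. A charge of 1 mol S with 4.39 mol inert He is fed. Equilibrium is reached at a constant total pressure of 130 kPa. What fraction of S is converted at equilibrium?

Take 1 mol S as basis and let X be its fractional conversion, so ξ = X.
Moles: n_S = 1 − X; n_U = X; n_I = 4.39 (inert).
Total moles n_T = 5.39 (Δν = 0, constant).
With p_i = (n_i/n_T)P, K_p = p_U / (p_S).
This yields a degree-1 equation in X; solving on (0,1), X = 0.449.

X = 0.449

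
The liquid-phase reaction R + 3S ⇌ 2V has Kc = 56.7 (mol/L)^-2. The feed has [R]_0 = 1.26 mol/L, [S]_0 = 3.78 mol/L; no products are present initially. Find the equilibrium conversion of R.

X = 0.818

Let X = conversion of R; extent ξ = 1.26·X mol/L.
Concentrations: [R] = 1.26 − 1.26X; [S] = 3.78 − 3.78X; [V] = 2.52X.
Kc = [V]^2 / ([R] [S]^3).
Equating to 56.7 (mol/L)^-2: the physical root is X = 0.818.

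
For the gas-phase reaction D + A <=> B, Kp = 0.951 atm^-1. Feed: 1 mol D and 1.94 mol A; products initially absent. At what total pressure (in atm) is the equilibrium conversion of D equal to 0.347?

P = 0.91 atm

Let X = conversion of D (basis 1 mol D); extent of reaction ξ = X.
Species balance: n_D = 1 − X; n_A = 1.94 − X; n_B = X.
n_T = Σnᵢ = 2.94 − X.
Kp = p_B / (p_D p_A) with p_i = (n_i/n_T)·P.
At X = 0.347: the mole-fraction product g(X) = Π y_i^ν_i = 0.865. Since Kp = g(X)·P^{-1}, P = (g/Kp)^(1/1) = (0.865/0.951)^(1/1) = 0.91 atm.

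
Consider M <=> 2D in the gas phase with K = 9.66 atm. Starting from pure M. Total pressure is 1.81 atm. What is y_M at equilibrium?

Take 1 mol M as basis and let X be its fractional conversion, so ξ = X.
Mole table: n_M = 1 − X; n_D = 2X.
Total moles n_T = 1 + X.
With p_i = (n_i/n_T)P, K = p_D^2 / (p_M).
This yields a degree-2 equation in X; solving on (0,1), X = 0.756.
Then n_M = 0.244, n_T = 1.76, so y_M = 0.139.

y_M = 0.139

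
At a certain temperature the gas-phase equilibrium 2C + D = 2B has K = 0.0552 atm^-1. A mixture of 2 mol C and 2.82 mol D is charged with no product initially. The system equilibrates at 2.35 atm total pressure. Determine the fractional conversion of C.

X = 0.213

Let X = conversion of C (basis 2 mol C); extent of reaction ξ = X.
At extent ξ: n_C = 2 − 2X; n_D = 2.82 − X; n_B = 2X.
Summing: n_T = 4.82 − X.
y_i = n_i/n_T, p_i = y_i·P. K = p_B^2 / (p_C^2 p_D).
Substituting and setting equal to 0.0552 atm^-1 gives a polynomial in X; the root in (0,1) is X = 0.213.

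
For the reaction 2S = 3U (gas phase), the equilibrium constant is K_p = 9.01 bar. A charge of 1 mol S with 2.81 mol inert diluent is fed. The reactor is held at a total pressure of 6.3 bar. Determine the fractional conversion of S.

X = 0.626

Take 1 mol S as basis and let X be its fractional conversion, so ξ = 0.5X.
Species balance: n_S = 1 − X; n_U = 1.5X; n_I = 2.81 (inert).
Total moles n_T = 3.81 + 0.5X.
With p_i = (n_i/n_T)P, K_p = p_U^3 / (p_S^2).
Equating to 9.01 bar and solving on 0 < X < 1: X = 0.626.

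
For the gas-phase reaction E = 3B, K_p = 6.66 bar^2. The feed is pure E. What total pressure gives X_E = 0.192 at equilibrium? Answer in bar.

P = 7.34 bar

Take 1 mol E as basis and let X be its fractional conversion, so ξ = X.
Mole table: n_E = 1 − X; n_B = 3X.
Summing: n_T = 1 + 2X.
K_p = p_B^3 / (p_E) with p_i = (n_i/n_T)·P.
At X = 0.192: the mole-fraction product g(X) = Π y_i^ν_i = 0.1235. Since K_p = g(X)·P^{2}, P = (K_p/g)^(1/2) = (6.66/0.1235)^(1/2) = 7.34 bar.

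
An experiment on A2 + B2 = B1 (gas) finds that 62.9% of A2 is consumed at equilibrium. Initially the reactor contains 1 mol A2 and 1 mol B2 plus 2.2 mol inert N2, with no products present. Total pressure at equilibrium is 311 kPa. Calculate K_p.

Basis: 1 mol A2 initially; let X = conversion of A2. Extent ξ = X.
Mole table: n_A2 = 1 − X; n_B2 = 1 − X; n_B1 = X; n_I = 2.2 (inert).
n_T = Σnᵢ = 4.2 − X.
At X = 0.629: n_A2 = 0.371, n_B2 = 0.371, n_B1 = 0.629, n_T = 3.57.
p_i = (n_i/n_T)·P. K_p = p_B1 / (p_A2 p_B2) = 0.0525 kPa^-1.

K_p = 0.0525 kPa^-1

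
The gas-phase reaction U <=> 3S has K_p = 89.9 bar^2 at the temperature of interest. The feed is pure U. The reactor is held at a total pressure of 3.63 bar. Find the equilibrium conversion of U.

Take 1 mol U as basis and let X be its fractional conversion, so ξ = X.
At extent ξ: n_U = 1 − X; n_S = 3X.
n_T = Σnᵢ = 1 + 2X.
y_i = n_i/n_T, p_i = y_i·P. K_p = p_S^3 / (p_U).
Substituting and setting equal to 89.9 bar^2 gives a polynomial in X; the root in (0,1) is X = 0.740.

X = 0.740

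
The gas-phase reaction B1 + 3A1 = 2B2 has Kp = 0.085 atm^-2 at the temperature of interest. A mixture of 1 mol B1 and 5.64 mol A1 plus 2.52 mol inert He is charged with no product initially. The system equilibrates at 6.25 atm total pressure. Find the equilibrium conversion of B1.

X = 0.575

Take 1 mol B1 as basis and let X be its fractional conversion, so ξ = X.
Moles: n_B1 = 1 − X; n_A1 = 5.64 − 3X; n_B2 = 2X; n_I = 2.52 (inert).
Total moles n_T = 9.16 − 2X.
Mole fractions y_i = n_i/n_T; Kp = p_B2^2 / (p_B1 p_A1^3) with p_i = y_i·P.
Setting this equal to 0.085 atm^-2 and taking the physical root (0 < X < 1) gives X = 0.575.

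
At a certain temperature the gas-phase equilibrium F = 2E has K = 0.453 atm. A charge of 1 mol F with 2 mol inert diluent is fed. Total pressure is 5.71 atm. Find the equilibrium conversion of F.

Basis: 1 mol F initially; let X = conversion of F. Extent ξ = X.
At extent ξ: n_F = 1 − X; n_E = 2X; n_I = 2 (inert).
Summing: n_T = 3 + X.
y_i = n_i/n_T, p_i = y_i·P. K = p_E^2 / (p_F).
Setting this equal to 0.453 atm and taking the physical root (0 < X < 1) gives X = 0.223.

X = 0.223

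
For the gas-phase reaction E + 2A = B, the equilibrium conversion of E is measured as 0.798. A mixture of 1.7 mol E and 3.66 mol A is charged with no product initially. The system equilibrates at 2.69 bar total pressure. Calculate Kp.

Kp = 4.27 bar^-2

Basis: 1.7 mol E initially; let X = conversion of E. Extent ξ = 1.7X.
Species balance: n_E = 1.7 − 1.7X; n_A = 3.66 − 3.4X; n_B = 1.7X.
n_T = Σnᵢ = 5.36 − 3.4X.
At X = 0.798: n_E = 0.343, n_A = 0.947, n_B = 1.36, n_T = 2.65.
p_i = (n_i/n_T)·P. Kp = p_B / (p_E p_A^2) = 4.27 bar^-2.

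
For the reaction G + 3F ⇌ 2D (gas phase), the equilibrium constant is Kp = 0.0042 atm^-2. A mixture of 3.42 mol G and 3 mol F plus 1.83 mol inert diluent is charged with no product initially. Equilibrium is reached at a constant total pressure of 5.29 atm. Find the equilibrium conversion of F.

X = 0.157

Basis: 3 mol F initially; let X = conversion of F. Extent ξ = X.
Species balance: n_G = 3.42 − X; n_F = 3 − 3X; n_D = 2X; n_I = 1.83 (inert).
Total moles n_T = 8.25 − 2X.
Mole fractions y_i = n_i/n_T; Kp = p_D^2 / (p_G p_F^3) with p_i = y_i·P.
Setting this equal to 0.0042 atm^-2 and taking the physical root (0 < X < 1) gives X = 0.157.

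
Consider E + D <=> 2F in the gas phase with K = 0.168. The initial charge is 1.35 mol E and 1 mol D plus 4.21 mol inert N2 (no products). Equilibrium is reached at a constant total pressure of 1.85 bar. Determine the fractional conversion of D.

X = 0.197

Take 1 mol D as basis and let X be its fractional conversion, so ξ = X.
Moles: n_E = 1.35 − X; n_D = 1 − X; n_F = 2X; n_I = 4.21 (inert).
Since Δν = 0, n_T = 6.56 throughout.
With p_i = (n_i/n_T)P, K = p_F^2 / (p_E p_D).
Setting this equal to 0.168 and taking the physical root (0 < X < 1) gives X = 0.197.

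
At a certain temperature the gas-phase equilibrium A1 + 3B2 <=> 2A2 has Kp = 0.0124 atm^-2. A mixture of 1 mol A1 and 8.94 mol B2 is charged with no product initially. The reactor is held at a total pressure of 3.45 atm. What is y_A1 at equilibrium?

y_A1 = 0.069

Take 1 mol A1 as basis and let X be its fractional conversion, so ξ = X.
Moles: n_A1 = 1 − X; n_B2 = 8.94 − 3X; n_A2 = 2X.
n_T = Σnᵢ = 9.94 − 2X.
With p_i = (n_i/n_T)P, Kp = p_A2^2 / (p_A1 p_B2^3).
Equating to 0.0124 atm^-2 and solving on 0 < X < 1: X = 0.365.
Then n_A1 = 0.635, n_T = 9.21, so y_A1 = 0.069.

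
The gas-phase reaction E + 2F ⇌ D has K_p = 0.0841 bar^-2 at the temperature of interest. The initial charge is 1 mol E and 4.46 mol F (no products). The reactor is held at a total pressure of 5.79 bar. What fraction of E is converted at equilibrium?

X = 0.621

Take 1 mol E as basis and let X be its fractional conversion, so ξ = X.
Species balance: n_E = 1 − X; n_F = 4.46 − 2X; n_D = X.
n_T = Σnᵢ = 5.46 − 2X.
Mole fractions y_i = n_i/n_T; K_p = p_D / (p_E p_F^2) with p_i = y_i·P.
Setting this equal to 0.0841 bar^-2 and taking the physical root (0 < X < 1) gives X = 0.621.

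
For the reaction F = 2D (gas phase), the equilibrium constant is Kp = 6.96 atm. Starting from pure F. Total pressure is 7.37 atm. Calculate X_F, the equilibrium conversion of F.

Take 1 mol F as basis and let X be its fractional conversion, so ξ = X.
Moles: n_F = 1 − X; n_D = 2X.
n_T = Σnᵢ = 1 + X.
With p_i = (n_i/n_T)P, Kp = p_D^2 / (p_F).
Setting this equal to 6.96 atm and taking the physical root (0 < X < 1) gives X = 0.437.

X = 0.437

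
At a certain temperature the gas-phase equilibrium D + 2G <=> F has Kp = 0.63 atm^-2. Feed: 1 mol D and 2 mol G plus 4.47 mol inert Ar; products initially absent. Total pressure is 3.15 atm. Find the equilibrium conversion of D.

Take 1 mol D as basis and let X be its fractional conversion, so ξ = X.
At extent ξ: n_D = 1 − X; n_G = 2 − 2X; n_F = X; n_I = 4.47 (inert).
Summing: n_T = 7.47 − 2X.
y_i = n_i/n_T, p_i = y_i·P. Kp = p_F / (p_D p_G^2).
Substituting and setting equal to 0.63 atm^-2 gives a polynomial in X; the root in (0,1) is X = 0.231.

X = 0.231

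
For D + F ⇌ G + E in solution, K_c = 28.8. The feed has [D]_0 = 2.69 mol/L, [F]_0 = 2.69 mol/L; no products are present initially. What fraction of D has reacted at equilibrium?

X = 0.843

Let X = conversion of D; extent ξ = 2.69·X mol/L.
Concentrations: [D] = 2.69 − 2.69X; [F] = 2.69 − 2.69X; [G] = 2.69X; [E] = 2.69X.
K_c = [G] [E] / ([D] [F]).
Setting equal to 28.8 and solving for X on (0,1) gives X = 0.843.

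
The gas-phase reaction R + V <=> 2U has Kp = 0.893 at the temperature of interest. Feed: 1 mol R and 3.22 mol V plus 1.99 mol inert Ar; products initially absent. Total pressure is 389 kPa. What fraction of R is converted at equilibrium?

X = 0.531

Take 1 mol R as basis and let X be its fractional conversion, so ξ = X.
Species balance: n_R = 1 − X; n_V = 3.22 − X; n_U = 2X; n_I = 1.99 (inert).
n_T stays at 6.21 (no change in mole number).
Mole fractions y_i = n_i/n_T; Kp = p_U^2 / (p_R p_V) with p_i = y_i·P.
Substituting and setting equal to 0.893 gives a polynomial in X; the root in (0,1) is X = 0.531.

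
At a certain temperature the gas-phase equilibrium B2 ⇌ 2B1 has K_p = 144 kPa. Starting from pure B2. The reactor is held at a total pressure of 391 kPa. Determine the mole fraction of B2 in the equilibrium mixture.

y_B2 = 0.550

Let X = conversion of B2 (basis 1 mol B2); extent of reaction ξ = X.
Mole table: n_B2 = 1 − X; n_B1 = 2X.
n_T = Σnᵢ = 1 + X.
With p_i = (n_i/n_T)P, K_p = p_B1^2 / (p_B2).
This yields a degree-2 equation in X; solving on (0,1), X = 0.290.
Then n_B2 = 0.71, n_T = 1.29, so y_B2 = 0.550.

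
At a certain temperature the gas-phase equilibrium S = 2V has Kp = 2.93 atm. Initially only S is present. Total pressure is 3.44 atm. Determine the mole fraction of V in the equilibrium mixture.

y_V = 0.591

Let X = conversion of S (basis 1 mol S); extent of reaction ξ = X.
Mole table: n_S = 1 − X; n_V = 2X.
Total moles n_T = 1 + X.
y_i = n_i/n_T, p_i = y_i·P. Kp = p_V^2 / (p_S).
Equating to 2.93 atm and solving on 0 < X < 1: X = 0.419.
Then n_V = 0.838, n_T = 1.42, so y_V = 0.591.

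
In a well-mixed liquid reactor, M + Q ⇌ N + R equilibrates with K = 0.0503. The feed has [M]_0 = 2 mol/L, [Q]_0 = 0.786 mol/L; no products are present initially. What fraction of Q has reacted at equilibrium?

X = 0.285

Let X = conversion of Q; extent ξ = 0.786·X mol/L.
Concentrations: [M] = 2 − 0.786X; [Q] = 0.786 − 0.786X; [N] = 0.786X; [R] = 0.786X.
K = [N] [R] / ([M] [Q]).
Setting equal to 0.0503 and solving for X on (0,1) gives X = 0.285.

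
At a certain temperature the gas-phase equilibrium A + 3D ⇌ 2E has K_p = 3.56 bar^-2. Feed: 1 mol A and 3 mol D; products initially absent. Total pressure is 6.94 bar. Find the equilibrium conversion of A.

Let X = conversion of A (basis 1 mol A); extent of reaction ξ = X.
Mole table: n_A = 1 − X; n_D = 3 − 3X; n_E = 2X.
Total moles n_T = 4 − 2X.
y_i = n_i/n_T, p_i = y_i·P. K_p = p_E^2 / (p_A p_D^3).
Equating to 3.56 bar^-2 and solving on 0 < X < 1: X = 0.764.

X = 0.764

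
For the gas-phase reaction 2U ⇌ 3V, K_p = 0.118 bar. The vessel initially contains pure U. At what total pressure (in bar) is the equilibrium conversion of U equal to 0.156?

Take 1 mol U as basis and let X be its fractional conversion, so ξ = 0.5X.
Species balance: n_U = 1 − X; n_V = 1.5X.
Total moles n_T = 1 + 0.5X.
K_p = p_V^3 / (p_U^2) with p_i = (n_i/n_T)·P.
At X = 0.156: the mole-fraction product g(X) = Π y_i^ν_i = 0.01669. Since K_p = g(X)·P^{1}, P = (K_p/g)^(1/1) = (0.118/0.01669)^(1/1) = 7.07 bar.

P = 7.07 bar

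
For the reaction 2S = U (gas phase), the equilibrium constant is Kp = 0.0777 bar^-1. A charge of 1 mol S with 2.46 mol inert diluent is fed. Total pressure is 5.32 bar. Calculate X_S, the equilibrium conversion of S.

X = 0.169

Take 1 mol S as basis and let X be its fractional conversion, so ξ = 0.5X.
Mole table: n_S = 1 − X; n_U = 0.5X; n_I = 2.46 (inert).
Summing: n_T = 3.46 − 0.5X.
Mole fractions y_i = n_i/n_T; Kp = p_U / (p_S^2) with p_i = y_i·P.
Equating to 0.0777 bar^-1 and solving on 0 < X < 1: X = 0.169.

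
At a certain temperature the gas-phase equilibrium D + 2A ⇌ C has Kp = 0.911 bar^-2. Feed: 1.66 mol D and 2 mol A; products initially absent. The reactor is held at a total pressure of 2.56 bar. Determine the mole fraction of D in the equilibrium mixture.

y_D = 0.430

Take 2 mol A as basis and let X be its fractional conversion, so ξ = X.
At extent ξ: n_D = 1.66 − X; n_A = 2 − 2X; n_C = X.
n_T = Σnᵢ = 3.66 − 2X.
y_i = n_i/n_T, p_i = y_i·P. Kp = p_C / (p_D p_A^2).
This yields a degree-3 equation in X; solving on (0,1), X = 0.618.
Then n_D = 1.04, n_T = 2.42, so y_D = 0.430.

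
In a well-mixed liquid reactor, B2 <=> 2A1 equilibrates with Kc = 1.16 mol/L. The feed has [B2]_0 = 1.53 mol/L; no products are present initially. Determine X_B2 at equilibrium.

X = 0.351

Let X = conversion of B2; extent ξ = 1.53·X mol/L.
Concentrations: [B2] = 1.53 − 1.53X; [A1] = 3.06X.
Kc = [A1]^2 / ([B2]).
Equating to 1.16 mol/L: the physical root is X = 0.351.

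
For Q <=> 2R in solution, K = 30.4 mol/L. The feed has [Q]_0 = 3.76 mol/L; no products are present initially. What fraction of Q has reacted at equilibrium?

Let X = conversion of Q; extent ξ = 3.76·X mol/L.
Concentrations: [Q] = 3.76 − 3.76X; [R] = 7.52X.
K = [R]^2 / ([Q]).
Equating to 30.4 mol/L: the physical root is X = 0.734.

X = 0.734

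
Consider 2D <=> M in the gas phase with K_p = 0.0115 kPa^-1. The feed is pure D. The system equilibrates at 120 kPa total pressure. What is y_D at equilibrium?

Let X = conversion of D (basis 1 mol D); extent of reaction ξ = 0.5X.
Moles: n_D = 1 − X; n_M = 0.5X.
Summing: n_T = 1 − 0.5X.
Mole fractions y_i = n_i/n_T; K_p = p_M / (p_D^2) with p_i = y_i·P.
Setting this equal to 0.0115 kPa^-1 and taking the physical root (0 < X < 1) gives X = 0.608.
Then n_D = 0.392, n_T = 0.696, so y_D = 0.563.

y_D = 0.563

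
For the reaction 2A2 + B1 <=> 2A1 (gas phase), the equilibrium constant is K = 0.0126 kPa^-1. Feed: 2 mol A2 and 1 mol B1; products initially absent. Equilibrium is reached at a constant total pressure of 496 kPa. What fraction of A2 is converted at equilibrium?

Basis: 2 mol A2 initially; let X = conversion of A2. Extent ξ = X.
Mole table: n_A2 = 2 − 2X; n_B1 = 1 − X; n_A1 = 2X.
Summing: n_T = 3 − X.
Mole fractions y_i = n_i/n_T; K = p_A1^2 / (p_A2^2 p_B1) with p_i = y_i·P.
Equating to 0.0126 kPa^-1 and solving on 0 < X < 1: X = 0.523.

X = 0.523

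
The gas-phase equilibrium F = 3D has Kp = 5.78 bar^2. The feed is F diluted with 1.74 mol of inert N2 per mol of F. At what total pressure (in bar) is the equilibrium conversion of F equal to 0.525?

Basis: 1 mol F initially; let X = conversion of F. Extent ξ = X.
Moles: n_F = 1 − X; n_D = 3X; n_I = 1.74 (inert).
Summing: n_T = 2.74 + 2X.
Kp = p_D^3 / (p_F) with p_i = (n_i/n_T)·P.
At X = 0.525: the mole-fraction product g(X) = Π y_i^ν_i = 0.5726. Since Kp = g(X)·P^{2}, P = (Kp/g)^(1/2) = (5.78/0.5726)^(1/2) = 3.18 bar.

P = 3.18 bar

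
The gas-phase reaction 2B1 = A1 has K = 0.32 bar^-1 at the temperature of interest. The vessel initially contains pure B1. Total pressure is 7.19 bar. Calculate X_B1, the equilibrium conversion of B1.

Take 1 mol B1 as basis and let X be its fractional conversion, so ξ = 0.5X.
Mole table: n_B1 = 1 − X; n_A1 = 0.5X.
n_T = Σnᵢ = 1 − 0.5X.
y_i = n_i/n_T, p_i = y_i·P. K = p_A1 / (p_B1^2).
This yields a degree-2 equation in X; solving on (0,1), X = 0.687.

X = 0.687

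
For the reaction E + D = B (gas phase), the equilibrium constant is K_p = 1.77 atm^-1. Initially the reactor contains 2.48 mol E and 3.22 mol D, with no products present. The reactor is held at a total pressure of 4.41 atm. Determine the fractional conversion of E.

Let X = conversion of E (basis 2.48 mol E); extent of reaction ξ = 2.48X.
Moles: n_E = 2.48 − 2.48X; n_D = 3.22 − 2.48X; n_B = 2.48X.
Total moles n_T = 5.7 − 2.48X.
With p_i = (n_i/n_T)P, K_p = p_B / (p_E p_D).
This yields a degree-2 equation in X; solving on (0,1), X = 0.737.

X = 0.737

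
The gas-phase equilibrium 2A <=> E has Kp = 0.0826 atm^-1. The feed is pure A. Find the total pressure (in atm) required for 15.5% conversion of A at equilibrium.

P = 1.21 atm

Basis: 1 mol A initially; let X = conversion of A. Extent ξ = 0.5X.
Species balance: n_A = 1 − X; n_E = 0.5X.
Total moles n_T = 1 − 0.5X.
Kp = p_E / (p_A^2) with p_i = (n_i/n_T)·P.
At X = 0.155: the mole-fraction product g(X) = Π y_i^ν_i = 0.1001. Since Kp = g(X)·P^{-1}, P = (g/Kp)^(1/1) = (0.1001/0.0826)^(1/1) = 1.21 atm.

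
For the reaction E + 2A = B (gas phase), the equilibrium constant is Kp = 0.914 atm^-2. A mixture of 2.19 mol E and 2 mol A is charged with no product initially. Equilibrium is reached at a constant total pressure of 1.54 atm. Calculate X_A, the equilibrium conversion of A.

X = 0.438

Basis: 2 mol A initially; let X = conversion of A. Extent ξ = X.
Moles: n_E = 2.19 − X; n_A = 2 − 2X; n_B = X.
n_T = Σnᵢ = 4.19 − 2X.
With p_i = (n_i/n_T)P, Kp = p_B / (p_E p_A^2).
This yields a degree-3 equation in X; solving on (0,1), X = 0.438.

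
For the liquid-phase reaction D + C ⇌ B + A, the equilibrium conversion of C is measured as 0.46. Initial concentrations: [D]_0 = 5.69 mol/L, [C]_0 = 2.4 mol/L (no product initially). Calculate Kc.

Let X = conversion of C.
Concentrations: [D] = 5.69 − 2.4X; [C] = 2.4 − 2.4X; [B] = 2.4X; [A] = 2.4X.
At X = 0.46: [D] = 4.59, [C] = 1.3, [B] = 1.1, [A] = 1.1.
Kc = [B] [A] / ([D] [C]) = 0.205.

Kc = 0.205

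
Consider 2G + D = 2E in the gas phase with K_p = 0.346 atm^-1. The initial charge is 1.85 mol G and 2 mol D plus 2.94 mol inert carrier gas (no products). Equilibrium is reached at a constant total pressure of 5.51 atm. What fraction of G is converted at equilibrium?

Take 1.85 mol G as basis and let X be its fractional conversion, so ξ = 0.925X.
Moles: n_G = 1.85 − 1.85X; n_D = 2 − 0.925X; n_E = 1.85X; n_I = 2.94 (inert).
Summing: n_T = 6.79 − 0.925X.
y_i = n_i/n_T, p_i = y_i·P. K_p = p_E^2 / (p_G^2 p_D).
Substituting and setting equal to 0.346 atm^-1 gives a polynomial in X; the root in (0,1) is X = 0.410.

X = 0.410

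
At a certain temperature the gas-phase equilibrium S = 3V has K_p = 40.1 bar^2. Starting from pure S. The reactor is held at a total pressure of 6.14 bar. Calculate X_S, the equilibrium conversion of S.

X = 0.426

Take 1 mol S as basis and let X be its fractional conversion, so ξ = X.
At extent ξ: n_S = 1 − X; n_V = 3X.
Total moles n_T = 1 + 2X.
Mole fractions y_i = n_i/n_T; K_p = p_V^3 / (p_S) with p_i = y_i·P.
This yields a degree-3 equation in X; solving on (0,1), X = 0.426.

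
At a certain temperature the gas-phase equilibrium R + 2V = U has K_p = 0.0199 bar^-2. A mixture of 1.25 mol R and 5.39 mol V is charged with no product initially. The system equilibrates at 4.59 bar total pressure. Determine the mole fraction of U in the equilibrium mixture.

Take 1.25 mol R as basis and let X be its fractional conversion, so ξ = 1.25X.
Species balance: n_R = 1.25 − 1.25X; n_V = 5.39 − 2.5X; n_U = 1.25X.
Total moles n_T = 6.64 − 2.5X.
With p_i = (n_i/n_T)P, K_p = p_U / (p_R p_V^2).
Substituting and setting equal to 0.0199 bar^-2 gives a polynomial in X; the root in (0,1) is X = 0.210.
Then n_U = 0.262, n_T = 6.12, so y_U = 0.043.

y_U = 0.043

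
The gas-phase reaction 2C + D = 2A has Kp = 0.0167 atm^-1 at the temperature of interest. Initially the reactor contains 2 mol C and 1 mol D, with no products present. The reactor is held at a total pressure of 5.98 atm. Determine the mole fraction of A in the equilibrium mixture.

y_A = 0.103

Take 2 mol C as basis and let X be its fractional conversion, so ξ = X.
At extent ξ: n_C = 2 − 2X; n_D = 1 − X; n_A = 2X.
Total moles n_T = 3 − X.
With p_i = (n_i/n_T)P, Kp = p_A^2 / (p_C^2 p_D).
Setting this equal to 0.0167 atm^-1 and taking the physical root (0 < X < 1) gives X = 0.147.
Then n_A = 0.295, n_T = 2.85, so y_A = 0.103.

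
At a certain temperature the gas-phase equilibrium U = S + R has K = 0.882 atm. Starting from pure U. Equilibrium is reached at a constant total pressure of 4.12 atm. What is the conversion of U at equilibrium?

Take 1 mol U as basis and let X be its fractional conversion, so ξ = X.
At extent ξ: n_U = 1 − X; n_S = X; n_R = X.
Summing: n_T = 1 + X.
Mole fractions y_i = n_i/n_T; K = p_S p_R / (p_U) with p_i = y_i·P.
Setting this equal to 0.882 atm and taking the physical root (0 < X < 1) gives X = 0.420.

X = 0.420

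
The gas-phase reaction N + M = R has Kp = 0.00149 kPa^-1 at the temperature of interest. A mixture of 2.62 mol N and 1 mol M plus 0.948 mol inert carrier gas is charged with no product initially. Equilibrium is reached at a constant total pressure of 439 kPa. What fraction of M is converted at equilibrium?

Let X = conversion of M (basis 1 mol M); extent of reaction ξ = X.
Species balance: n_N = 2.62 − X; n_M = 1 − X; n_R = X; n_I = 0.948 (inert).
Total moles n_T = 4.57 − X.
With p_i = (n_i/n_T)P, Kp = p_R / (p_N p_M).
Substituting and setting equal to 0.00149 kPa^-1 gives a polynomial in X; the root in (0,1) is X = 0.264.

X = 0.264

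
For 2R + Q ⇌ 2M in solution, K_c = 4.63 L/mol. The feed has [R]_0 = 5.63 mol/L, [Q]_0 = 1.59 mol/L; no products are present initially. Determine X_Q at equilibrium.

Let X = conversion of Q; extent ξ = 1.59·X mol/L.
Concentrations: [R] = 5.63 − 3.18X; [Q] = 1.59 − 1.59X; [M] = 3.18X.
K_c = [M]^2 / ([R]^2 [Q]).
This equals 4.63 at X = 0.872 (the root in 0 < X < 1).

X = 0.872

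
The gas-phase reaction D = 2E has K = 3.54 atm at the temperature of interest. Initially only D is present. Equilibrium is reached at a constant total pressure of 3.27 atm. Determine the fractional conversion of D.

Let X = conversion of D (basis 1 mol D); extent of reaction ξ = X.
Moles: n_D = 1 − X; n_E = 2X.
n_T = Σnᵢ = 1 + X.
With p_i = (n_i/n_T)P, K = p_E^2 / (p_D).
Setting this equal to 3.54 atm and taking the physical root (0 < X < 1) gives X = 0.462.

X = 0.462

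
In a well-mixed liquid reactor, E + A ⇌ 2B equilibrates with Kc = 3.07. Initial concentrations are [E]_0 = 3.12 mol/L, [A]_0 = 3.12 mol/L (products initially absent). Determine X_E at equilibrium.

X = 0.467

Let X = conversion of E; extent ξ = 3.12·X mol/L.
Concentrations: [E] = 3.12 − 3.12X; [A] = 3.12 − 3.12X; [B] = 6.24X.
Kc = [B]^2 / ([E] [A]).
Setting equal to 3.07 and solving for X on (0,1) gives X = 0.467.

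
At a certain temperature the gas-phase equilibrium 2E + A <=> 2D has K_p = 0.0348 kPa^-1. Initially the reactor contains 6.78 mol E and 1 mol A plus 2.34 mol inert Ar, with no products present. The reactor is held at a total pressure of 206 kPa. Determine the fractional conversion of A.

X = 0.854

Let X = conversion of A (basis 1 mol A); extent of reaction ξ = X.
Mole table: n_E = 6.78 − 2X; n_A = 1 − X; n_D = 2X; n_I = 2.34 (inert).
n_T = Σnᵢ = 10.1 − X.
With p_i = (n_i/n_T)P, K_p = p_D^2 / (p_E^2 p_A).
Equating to 0.0348 kPa^-1 and solving on 0 < X < 1: X = 0.854.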